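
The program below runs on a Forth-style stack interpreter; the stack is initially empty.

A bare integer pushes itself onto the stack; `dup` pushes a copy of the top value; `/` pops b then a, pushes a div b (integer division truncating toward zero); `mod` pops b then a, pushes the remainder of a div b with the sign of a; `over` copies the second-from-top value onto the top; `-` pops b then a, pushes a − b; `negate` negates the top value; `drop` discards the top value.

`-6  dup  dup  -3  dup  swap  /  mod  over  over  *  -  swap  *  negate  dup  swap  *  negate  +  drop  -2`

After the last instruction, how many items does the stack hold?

1

-6      -6
dup     -6 -6
dup     -6 -6 -6
-3      -6 -6 -6 -3
dup     -6 -6 -6 -3 -3
swap    -6 -6 -6 -3 -3
/       -6 -6 -6 1
mod     -6 -6 0
over    -6 -6 0 -6
over    -6 -6 0 -6 0
*       -6 -6 0 0
-       -6 -6 0
swap    -6 0 -6
*       -6 0
negate  -6 0
dup     -6 0 0
swap    -6 0 0
*       -6 0
negate  -6 0
+       -6
drop    (empty)
-2      -2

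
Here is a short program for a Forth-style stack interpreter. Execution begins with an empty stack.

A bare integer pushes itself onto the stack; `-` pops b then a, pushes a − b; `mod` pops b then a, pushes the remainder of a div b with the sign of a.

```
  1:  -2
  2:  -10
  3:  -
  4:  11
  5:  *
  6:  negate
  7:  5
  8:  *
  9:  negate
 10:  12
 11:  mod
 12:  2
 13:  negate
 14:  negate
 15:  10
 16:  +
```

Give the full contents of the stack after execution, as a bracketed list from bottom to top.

-2      [-2]
-10     [-2, -10]
-       [8]
11      [8, 11]
*       [88]
negate  [-88]
5       [-88, 5]
*       [-440]
negate  [440]
12      [440, 12]
mod     [8]
2       [8, 2]
negate  [8, -2]
negate  [8, 2]
10      [8, 2, 10]
+       [8, 12]

[8, 12]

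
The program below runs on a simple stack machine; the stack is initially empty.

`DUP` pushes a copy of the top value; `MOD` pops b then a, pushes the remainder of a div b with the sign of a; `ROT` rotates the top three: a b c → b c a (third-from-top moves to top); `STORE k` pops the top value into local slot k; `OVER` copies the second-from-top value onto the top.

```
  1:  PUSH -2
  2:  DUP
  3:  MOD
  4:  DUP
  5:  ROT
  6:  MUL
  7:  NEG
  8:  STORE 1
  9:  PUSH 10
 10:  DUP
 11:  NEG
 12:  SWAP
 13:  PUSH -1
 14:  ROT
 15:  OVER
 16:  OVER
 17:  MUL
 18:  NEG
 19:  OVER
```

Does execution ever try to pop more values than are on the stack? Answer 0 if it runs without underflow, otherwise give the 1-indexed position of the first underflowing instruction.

5

PUSH -2 → [-2]
DUP     → [-2, -2]
MOD     → [0]
DUP     → [0, 0]
ROT  — needs 3 operands, stack has 2 → underflow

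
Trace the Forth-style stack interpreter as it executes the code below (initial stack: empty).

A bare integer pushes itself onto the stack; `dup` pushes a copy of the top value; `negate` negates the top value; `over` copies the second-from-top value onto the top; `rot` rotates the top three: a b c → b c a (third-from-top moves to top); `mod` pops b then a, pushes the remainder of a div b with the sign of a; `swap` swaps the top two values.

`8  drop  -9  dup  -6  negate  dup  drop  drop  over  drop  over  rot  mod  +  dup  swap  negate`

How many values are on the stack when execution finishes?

8      → 8
drop   → (empty)
-9     → -9
dup    → -9 -9
-6     → -9 -9 -6
negate → -9 -9 6
dup    → -9 -9 6 6
drop   → -9 -9 6
drop   → -9 -9
over   → -9 -9 -9
drop   → -9 -9
over   → -9 -9 -9
rot    → -9 -9 -9
mod    → -9 0
+      → -9
dup    → -9 -9
swap   → -9 -9
negate → -9 9

2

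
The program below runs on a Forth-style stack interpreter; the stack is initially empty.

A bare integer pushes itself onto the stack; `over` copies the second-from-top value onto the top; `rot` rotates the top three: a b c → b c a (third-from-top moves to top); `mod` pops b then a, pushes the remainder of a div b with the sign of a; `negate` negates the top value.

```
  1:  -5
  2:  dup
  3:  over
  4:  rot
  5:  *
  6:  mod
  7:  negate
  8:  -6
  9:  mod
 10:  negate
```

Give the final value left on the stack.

-5

-5     → [-5]
dup    → [-5, -5]
over   → [-5, -5, -5]
rot    → [-5, -5, -5]
*      → [-5, 25]
mod    → [-5]
negate → [5]
-6     → [5, -6]
mod    → [5]
negate → [-5]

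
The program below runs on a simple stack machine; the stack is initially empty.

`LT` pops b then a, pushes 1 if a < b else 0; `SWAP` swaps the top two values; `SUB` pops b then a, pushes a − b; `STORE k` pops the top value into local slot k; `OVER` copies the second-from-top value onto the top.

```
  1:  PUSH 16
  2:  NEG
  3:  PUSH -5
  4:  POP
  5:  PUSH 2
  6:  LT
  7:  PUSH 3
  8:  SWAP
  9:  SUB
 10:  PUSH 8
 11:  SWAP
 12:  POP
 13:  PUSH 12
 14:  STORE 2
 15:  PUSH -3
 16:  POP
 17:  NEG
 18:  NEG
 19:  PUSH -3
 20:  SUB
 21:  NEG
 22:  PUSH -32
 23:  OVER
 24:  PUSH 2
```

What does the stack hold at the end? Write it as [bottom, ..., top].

PUSH 16  : 16
NEG      : -16
PUSH -5  : -16 -5
POP      : -16
PUSH 2   : -16 2
LT       : 1
PUSH 3   : 1 3
SWAP     : 3 1
SUB      : 2
PUSH 8   : 2 8
SWAP     : 8 2
POP      : 8
PUSH 12  : 8 12
STORE 2  : 8
PUSH -3  : 8 -3
POP      : 8
NEG      : -8
NEG      : 8
PUSH -3  : 8 -3
SUB      : 11
NEG      : -11
PUSH -32 : -11 -32
OVER     : -11 -32 -11
PUSH 2   : -11 -32 -11 2

[-11, -32, -11, 2]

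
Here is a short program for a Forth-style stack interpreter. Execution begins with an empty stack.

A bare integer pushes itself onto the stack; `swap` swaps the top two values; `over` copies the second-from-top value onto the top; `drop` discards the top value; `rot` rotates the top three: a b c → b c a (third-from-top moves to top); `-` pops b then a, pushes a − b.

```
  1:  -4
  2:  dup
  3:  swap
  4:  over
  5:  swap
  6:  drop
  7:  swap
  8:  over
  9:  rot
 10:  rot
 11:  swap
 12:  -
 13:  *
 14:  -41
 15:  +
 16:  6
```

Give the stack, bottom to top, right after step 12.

[-4, 0]

-4   → [-4]
dup  → [-4, -4]
swap → [-4, -4]
over → [-4, -4, -4]
swap → [-4, -4, -4]
drop → [-4, -4]
swap → [-4, -4]
over → [-4, -4, -4]
rot  → [-4, -4, -4]
rot  → [-4, -4, -4]
swap → [-4, -4, -4]
-    → [-4, 0]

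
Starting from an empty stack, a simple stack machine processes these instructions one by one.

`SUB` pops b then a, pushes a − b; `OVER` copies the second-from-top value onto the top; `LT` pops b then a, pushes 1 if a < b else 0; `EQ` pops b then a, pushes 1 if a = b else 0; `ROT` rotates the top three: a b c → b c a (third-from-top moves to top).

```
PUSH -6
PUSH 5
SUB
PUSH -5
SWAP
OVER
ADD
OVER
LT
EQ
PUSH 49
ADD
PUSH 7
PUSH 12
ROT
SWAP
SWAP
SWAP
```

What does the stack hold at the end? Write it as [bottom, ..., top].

PUSH -6  [-6]
PUSH 5   [-6, 5]
SUB      [-11]
PUSH -5  [-11, -5]
SWAP     [-5, -11]
OVER     [-5, -11, -5]
ADD      [-5, -16]
OVER     [-5, -16, -5]
LT       [-5, 1]
EQ       [0]
PUSH 49  [0, 49]
ADD      [49]
PUSH 7   [49, 7]
PUSH 12  [49, 7, 12]
ROT      [7, 12, 49]
SWAP     [7, 49, 12]
SWAP     [7, 12, 49]
SWAP     [7, 49, 12]

[7, 49, 12]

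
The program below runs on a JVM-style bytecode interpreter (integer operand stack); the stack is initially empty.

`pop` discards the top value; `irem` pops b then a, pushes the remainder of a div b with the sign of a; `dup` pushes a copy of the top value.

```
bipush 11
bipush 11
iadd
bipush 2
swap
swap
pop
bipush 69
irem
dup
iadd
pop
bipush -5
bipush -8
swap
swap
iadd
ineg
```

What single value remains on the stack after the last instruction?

bipush 11 -> 11
bipush 11 -> 11 11
iadd      -> 22
bipush 2  -> 22 2
swap      -> 2 22
swap      -> 22 2
pop       -> 22
bipush 69 -> 22 69
irem      -> 22
dup       -> 22 22
iadd      -> 44
pop       -> (empty)
bipush -5 -> -5
bipush -8 -> -5 -8
swap      -> -8 -5
swap      -> -5 -8
iadd      -> -13
ineg      -> 13

13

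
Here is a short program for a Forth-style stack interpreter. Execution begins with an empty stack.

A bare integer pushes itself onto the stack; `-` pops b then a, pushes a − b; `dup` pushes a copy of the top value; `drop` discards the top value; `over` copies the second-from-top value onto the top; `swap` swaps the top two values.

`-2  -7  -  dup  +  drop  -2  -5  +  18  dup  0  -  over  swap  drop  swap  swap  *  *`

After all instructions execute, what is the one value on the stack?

-2268

-2   → -2
-7   → -2 -7
-    → 5
dup  → 5 5
+    → 10
drop → (empty)
-2   → -2
-5   → -2 -5
+    → -7
18   → -7 18
dup  → -7 18 18
0    → -7 18 18 0
-    → -7 18 18
over → -7 18 18 18
swap → -7 18 18 18
drop → -7 18 18
swap → -7 18 18
swap → -7 18 18
*    → -7 324
*    → -2268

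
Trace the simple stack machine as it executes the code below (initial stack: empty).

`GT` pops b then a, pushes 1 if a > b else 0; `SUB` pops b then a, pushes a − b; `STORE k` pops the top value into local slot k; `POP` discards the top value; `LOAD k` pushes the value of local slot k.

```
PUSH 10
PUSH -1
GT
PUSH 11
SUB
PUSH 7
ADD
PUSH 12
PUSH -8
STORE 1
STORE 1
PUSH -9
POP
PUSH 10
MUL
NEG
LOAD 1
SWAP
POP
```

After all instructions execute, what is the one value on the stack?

12

PUSH 10 → [10]
PUSH -1 → [10, -1]
GT      → [1]
PUSH 11 → [1, 11]
SUB     → [-10]
PUSH 7  → [-10, 7]
ADD     → [-3]
PUSH 12 → [-3, 12]
PUSH -8 → [-3, 12, -8]
STORE 1 → [-3, 12]
STORE 1 → [-3]
PUSH -9 → [-3, -9]
POP     → [-3]
PUSH 10 → [-3, 10]
MUL     → [-30]
NEG     → [30]
LOAD 1  → [30, 12]
SWAP    → [12, 30]
POP     → [12]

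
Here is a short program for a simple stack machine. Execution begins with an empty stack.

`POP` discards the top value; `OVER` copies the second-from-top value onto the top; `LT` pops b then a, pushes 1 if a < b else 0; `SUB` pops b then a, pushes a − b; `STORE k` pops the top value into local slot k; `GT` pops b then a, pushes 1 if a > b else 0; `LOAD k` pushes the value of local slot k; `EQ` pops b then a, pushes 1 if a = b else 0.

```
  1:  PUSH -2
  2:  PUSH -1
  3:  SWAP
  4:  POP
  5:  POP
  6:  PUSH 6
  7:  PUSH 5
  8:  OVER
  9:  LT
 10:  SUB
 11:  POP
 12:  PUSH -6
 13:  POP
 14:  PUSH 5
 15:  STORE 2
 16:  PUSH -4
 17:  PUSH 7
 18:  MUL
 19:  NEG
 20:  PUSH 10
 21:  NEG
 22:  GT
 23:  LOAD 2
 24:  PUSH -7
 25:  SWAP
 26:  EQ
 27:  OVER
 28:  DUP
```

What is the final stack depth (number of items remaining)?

4

PUSH -2 -> -2
PUSH -1 -> -2 -1
SWAP    -> -1 -2
POP     -> -1
POP     -> (empty)
PUSH 6  -> 6
PUSH 5  -> 6 5
OVER    -> 6 5 6
LT      -> 6 1
SUB     -> 5
POP     -> (empty)
PUSH -6 -> -6
POP     -> (empty)
PUSH 5  -> 5
STORE 2 -> (empty)
PUSH -4 -> -4
PUSH 7  -> -4 7
MUL     -> -28
NEG     -> 28
PUSH 10 -> 28 10
NEG     -> 28 -10
GT      -> 1
LOAD 2  -> 1 5
PUSH -7 -> 1 5 -7
SWAP    -> 1 -7 5
EQ      -> 1 0
OVER    -> 1 0 1
DUP     -> 1 0 1 1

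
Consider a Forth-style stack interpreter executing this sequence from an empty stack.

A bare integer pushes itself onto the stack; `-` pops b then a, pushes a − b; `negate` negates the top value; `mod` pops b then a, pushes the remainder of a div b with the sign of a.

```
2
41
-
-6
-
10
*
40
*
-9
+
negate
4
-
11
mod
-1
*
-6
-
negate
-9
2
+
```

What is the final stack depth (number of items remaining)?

2

2       2
41      2 41
-       -39
-6      -39 -6
-       -33
10      -33 10
*       -330
40      -330 40
*       -13200
-9      -13200 -9
+       -13209
negate  13209
4       13209 4
-       13205
11      13205 11
mod     5
-1      5 -1
*       -5
-6      -5 -6
-       1
negate  -1
-9      -1 -9
2       -1 -9 2
+       -1 -7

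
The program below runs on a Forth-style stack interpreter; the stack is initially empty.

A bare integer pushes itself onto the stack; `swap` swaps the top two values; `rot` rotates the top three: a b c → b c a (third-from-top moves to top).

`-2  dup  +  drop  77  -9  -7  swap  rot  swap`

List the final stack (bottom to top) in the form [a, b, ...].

[-7, 77, -9]

-2    [-2]
dup   [-2, -2]
+     [-4]
drop  []
77    [77]
-9    [77, -9]
-7    [77, -9, -7]
swap  [77, -7, -9]
rot   [-7, -9, 77]
swap  [-7, 77, -9]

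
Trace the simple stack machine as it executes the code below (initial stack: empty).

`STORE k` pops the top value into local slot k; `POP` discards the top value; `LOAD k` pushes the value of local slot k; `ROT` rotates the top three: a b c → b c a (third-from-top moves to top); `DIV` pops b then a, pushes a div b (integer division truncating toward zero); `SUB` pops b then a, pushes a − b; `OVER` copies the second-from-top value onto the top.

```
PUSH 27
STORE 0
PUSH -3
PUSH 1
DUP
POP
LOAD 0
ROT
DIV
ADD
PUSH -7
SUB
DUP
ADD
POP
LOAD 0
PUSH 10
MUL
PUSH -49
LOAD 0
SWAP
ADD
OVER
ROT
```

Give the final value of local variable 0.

27

PUSH 27  : [27]
STORE 0  : []
PUSH -3  : [-3]
PUSH 1   : [-3, 1]
DUP      : [-3, 1, 1]
POP      : [-3, 1]
LOAD 0   : [-3, 1, 27]
ROT      : [1, 27, -3]
DIV      : [1, -9]
ADD      : [-8]
PUSH -7  : [-8, -7]
SUB      : [-1]
DUP      : [-1, -1]
ADD      : [-2]
POP      : []
LOAD 0   : [27]
PUSH 10  : [27, 10]
MUL      : [270]
PUSH -49 : [270, -49]
LOAD 0   : [270, -49, 27]
SWAP     : [270, 27, -49]
ADD      : [270, -22]
OVER     : [270, -22, 270]
ROT      : [-22, 270, 270]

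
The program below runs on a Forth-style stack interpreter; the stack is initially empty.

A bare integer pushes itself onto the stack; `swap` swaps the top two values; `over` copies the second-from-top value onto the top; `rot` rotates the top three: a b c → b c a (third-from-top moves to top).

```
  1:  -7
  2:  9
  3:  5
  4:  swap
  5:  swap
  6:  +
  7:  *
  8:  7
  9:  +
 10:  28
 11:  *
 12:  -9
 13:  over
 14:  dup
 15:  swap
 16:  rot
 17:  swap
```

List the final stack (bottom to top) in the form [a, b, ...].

-7    -7
9     -7 9
5     -7 9 5
swap  -7 5 9
swap  -7 9 5
+     -7 14
*     -98
7     -98 7
+     -91
28    -91 28
*     -2548
-9    -2548 -9
over  -2548 -9 -2548
dup   -2548 -9 -2548 -2548
swap  -2548 -9 -2548 -2548
rot   -2548 -2548 -2548 -9
swap  -2548 -2548 -9 -2548

[-2548, -2548, -9, -2548]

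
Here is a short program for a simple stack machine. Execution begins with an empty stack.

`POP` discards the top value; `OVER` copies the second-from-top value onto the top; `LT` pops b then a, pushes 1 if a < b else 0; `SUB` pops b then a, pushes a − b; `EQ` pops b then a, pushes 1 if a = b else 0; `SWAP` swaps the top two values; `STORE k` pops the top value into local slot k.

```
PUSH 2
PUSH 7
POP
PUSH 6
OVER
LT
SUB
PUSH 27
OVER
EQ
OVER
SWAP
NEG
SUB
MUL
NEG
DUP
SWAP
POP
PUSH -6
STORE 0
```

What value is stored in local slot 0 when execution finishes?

-6

PUSH 2  -> [2]
PUSH 7  -> [2, 7]
POP     -> [2]
PUSH 6  -> [2, 6]
OVER    -> [2, 6, 2]
LT      -> [2, 0]
SUB     -> [2]
PUSH 27 -> [2, 27]
OVER    -> [2, 27, 2]
EQ      -> [2, 0]
OVER    -> [2, 0, 2]
SWAP    -> [2, 2, 0]
NEG     -> [2, 2, 0]
SUB     -> [2, 2]
MUL     -> [4]
NEG     -> [-4]
DUP     -> [-4, -4]
SWAP    -> [-4, -4]
POP     -> [-4]
PUSH -6 -> [-4, -6]
STORE 0 -> [-4]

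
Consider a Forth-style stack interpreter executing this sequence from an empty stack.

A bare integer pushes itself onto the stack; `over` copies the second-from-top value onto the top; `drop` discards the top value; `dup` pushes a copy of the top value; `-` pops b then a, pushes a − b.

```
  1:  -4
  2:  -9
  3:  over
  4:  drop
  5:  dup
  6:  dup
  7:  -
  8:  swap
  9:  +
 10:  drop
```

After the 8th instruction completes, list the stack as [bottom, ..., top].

-4    [-4]
-9    [-4, -9]
over  [-4, -9, -4]
drop  [-4, -9]
dup   [-4, -9, -9]
dup   [-4, -9, -9, -9]
-     [-4, -9, 0]
swap  [-4, 0, -9]

[-4, 0, -9]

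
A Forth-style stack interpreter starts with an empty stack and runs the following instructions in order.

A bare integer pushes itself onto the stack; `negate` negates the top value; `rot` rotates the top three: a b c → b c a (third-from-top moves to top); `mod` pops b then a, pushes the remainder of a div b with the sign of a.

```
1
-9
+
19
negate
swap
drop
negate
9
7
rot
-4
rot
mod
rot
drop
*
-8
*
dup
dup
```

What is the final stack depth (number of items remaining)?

3

1      → [1]
-9     → [1, -9]
+      → [-8]
19     → [-8, 19]
negate → [-8, -19]
swap   → [-19, -8]
drop   → [-19]
negate → [19]
9      → [19, 9]
7      → [19, 9, 7]
rot    → [9, 7, 19]
-4     → [9, 7, 19, -4]
rot    → [9, 19, -4, 7]
mod    → [9, 19, -4]
rot    → [19, -4, 9]
drop   → [19, -4]
*      → [-76]
-8     → [-76, -8]
*      → [608]
dup    → [608, 608]
dup    → [608, 608, 608]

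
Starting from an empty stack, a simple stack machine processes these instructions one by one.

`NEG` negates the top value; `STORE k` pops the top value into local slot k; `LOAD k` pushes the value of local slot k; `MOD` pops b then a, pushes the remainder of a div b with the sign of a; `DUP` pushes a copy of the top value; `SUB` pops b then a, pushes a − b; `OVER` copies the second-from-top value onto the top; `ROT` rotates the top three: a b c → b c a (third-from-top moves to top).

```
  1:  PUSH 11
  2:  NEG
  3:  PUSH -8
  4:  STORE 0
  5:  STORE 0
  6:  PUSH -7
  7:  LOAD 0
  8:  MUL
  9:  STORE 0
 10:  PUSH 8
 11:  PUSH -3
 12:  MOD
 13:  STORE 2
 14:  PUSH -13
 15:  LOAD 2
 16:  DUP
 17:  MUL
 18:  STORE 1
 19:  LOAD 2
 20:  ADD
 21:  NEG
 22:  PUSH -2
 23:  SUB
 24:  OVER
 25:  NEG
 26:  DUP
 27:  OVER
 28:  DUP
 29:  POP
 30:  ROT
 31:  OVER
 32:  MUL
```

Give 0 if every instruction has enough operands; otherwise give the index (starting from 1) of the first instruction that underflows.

24

PUSH 11  -> [11]
NEG      -> [-11]
PUSH -8  -> [-11, -8]
STORE 0  -> [-11]
STORE 0  -> []
PUSH -7  -> [-7]
LOAD 0   -> [-7, -11]
MUL      -> [77]
STORE 0  -> []
PUSH 8   -> [8]
PUSH -3  -> [8, -3]
MOD      -> [2]
STORE 2  -> []
PUSH -13 -> [-13]
LOAD 2   -> [-13, 2]
DUP      -> [-13, 2, 2]
MUL      -> [-13, 4]
STORE 1  -> [-13]
LOAD 2   -> [-13, 2]
ADD      -> [-11]
NEG      -> [11]
PUSH -2  -> [11, -2]
SUB      -> [13]
OVER  — needs 2 operands, stack has 1 → underflow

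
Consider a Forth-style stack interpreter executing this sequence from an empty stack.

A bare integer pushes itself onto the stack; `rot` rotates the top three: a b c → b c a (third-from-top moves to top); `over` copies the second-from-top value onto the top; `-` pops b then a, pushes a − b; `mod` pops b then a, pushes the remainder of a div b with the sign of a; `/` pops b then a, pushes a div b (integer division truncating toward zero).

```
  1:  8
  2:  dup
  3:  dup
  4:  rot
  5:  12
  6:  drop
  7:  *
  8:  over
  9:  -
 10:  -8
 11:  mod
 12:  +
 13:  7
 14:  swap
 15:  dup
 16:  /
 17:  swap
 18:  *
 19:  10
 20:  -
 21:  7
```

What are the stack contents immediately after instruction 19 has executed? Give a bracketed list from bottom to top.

[7, 10]

8    -> [8]
dup  -> [8, 8]
dup  -> [8, 8, 8]
rot  -> [8, 8, 8]
12   -> [8, 8, 8, 12]
drop -> [8, 8, 8]
*    -> [8, 64]
over -> [8, 64, 8]
-    -> [8, 56]
-8   -> [8, 56, -8]
mod  -> [8, 0]
+    -> [8]
7    -> [8, 7]
swap -> [7, 8]
dup  -> [7, 8, 8]
/    -> [7, 1]
swap -> [1, 7]
*    -> [7]
10   -> [7, 10]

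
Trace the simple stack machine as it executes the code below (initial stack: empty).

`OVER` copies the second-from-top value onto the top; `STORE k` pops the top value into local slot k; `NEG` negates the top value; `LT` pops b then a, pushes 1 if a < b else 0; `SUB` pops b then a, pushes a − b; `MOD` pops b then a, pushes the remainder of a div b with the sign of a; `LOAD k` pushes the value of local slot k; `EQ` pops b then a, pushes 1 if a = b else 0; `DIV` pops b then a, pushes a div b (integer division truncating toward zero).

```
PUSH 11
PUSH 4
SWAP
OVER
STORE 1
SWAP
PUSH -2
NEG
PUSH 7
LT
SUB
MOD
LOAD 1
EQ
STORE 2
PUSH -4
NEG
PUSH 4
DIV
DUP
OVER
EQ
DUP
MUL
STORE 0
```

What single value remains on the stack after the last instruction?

1

PUSH 11 : 11
PUSH 4  : 11 4
SWAP    : 4 11
OVER    : 4 11 4
STORE 1 : 4 11
SWAP    : 11 4
PUSH -2 : 11 4 -2
NEG     : 11 4 2
PUSH 7  : 11 4 2 7
LT      : 11 4 1
SUB     : 11 3
MOD     : 2
LOAD 1  : 2 4
EQ      : 0
STORE 2 : (empty)
PUSH -4 : -4
NEG     : 4
PUSH 4  : 4 4
DIV     : 1
DUP     : 1 1
OVER    : 1 1 1
EQ      : 1 1
DUP     : 1 1 1
MUL     : 1 1
STORE 0 : 1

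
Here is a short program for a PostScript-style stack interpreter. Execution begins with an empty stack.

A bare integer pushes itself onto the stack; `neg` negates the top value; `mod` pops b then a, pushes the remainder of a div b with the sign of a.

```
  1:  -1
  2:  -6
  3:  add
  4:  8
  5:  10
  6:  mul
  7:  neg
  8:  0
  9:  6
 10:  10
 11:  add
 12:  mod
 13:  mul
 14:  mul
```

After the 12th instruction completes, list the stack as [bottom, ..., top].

[-7, -80, 0]

-1  → [-1]
-6  → [-1, -6]
add → [-7]
8   → [-7, 8]
10  → [-7, 8, 10]
mul → [-7, 80]
neg → [-7, -80]
0   → [-7, -80, 0]
6   → [-7, -80, 0, 6]
10  → [-7, -80, 0, 6, 10]
add → [-7, -80, 0, 16]
mod → [-7, -80, 0]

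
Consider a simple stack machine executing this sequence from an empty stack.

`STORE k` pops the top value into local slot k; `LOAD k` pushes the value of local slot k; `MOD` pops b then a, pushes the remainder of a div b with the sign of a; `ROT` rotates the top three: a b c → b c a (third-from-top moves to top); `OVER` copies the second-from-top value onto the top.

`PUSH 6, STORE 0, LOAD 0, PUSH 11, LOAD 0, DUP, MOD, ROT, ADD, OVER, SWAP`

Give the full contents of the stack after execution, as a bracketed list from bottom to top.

PUSH 6   [6]
STORE 0  []
LOAD 0   [6]
PUSH 11  [6, 11]
LOAD 0   [6, 11, 6]
DUP      [6, 11, 6, 6]
MOD      [6, 11, 0]
ROT      [11, 0, 6]
ADD      [11, 6]
OVER     [11, 6, 11]
SWAP     [11, 11, 6]

[11, 11, 6]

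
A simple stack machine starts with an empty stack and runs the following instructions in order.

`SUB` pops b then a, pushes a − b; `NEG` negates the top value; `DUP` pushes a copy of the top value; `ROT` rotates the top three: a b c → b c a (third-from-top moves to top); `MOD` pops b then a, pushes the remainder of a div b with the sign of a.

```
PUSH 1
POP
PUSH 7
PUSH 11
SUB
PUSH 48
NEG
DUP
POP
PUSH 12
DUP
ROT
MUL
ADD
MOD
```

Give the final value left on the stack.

-4

PUSH 1  → 1
POP     → (empty)
PUSH 7  → 7
PUSH 11 → 7 11
SUB     → -4
PUSH 48 → -4 48
NEG     → -4 -48
DUP     → -4 -48 -48
POP     → -4 -48
PUSH 12 → -4 -48 12
DUP     → -4 -48 12 12
ROT     → -4 12 12 -48
MUL     → -4 12 -576
ADD     → -4 -564
MOD     → -4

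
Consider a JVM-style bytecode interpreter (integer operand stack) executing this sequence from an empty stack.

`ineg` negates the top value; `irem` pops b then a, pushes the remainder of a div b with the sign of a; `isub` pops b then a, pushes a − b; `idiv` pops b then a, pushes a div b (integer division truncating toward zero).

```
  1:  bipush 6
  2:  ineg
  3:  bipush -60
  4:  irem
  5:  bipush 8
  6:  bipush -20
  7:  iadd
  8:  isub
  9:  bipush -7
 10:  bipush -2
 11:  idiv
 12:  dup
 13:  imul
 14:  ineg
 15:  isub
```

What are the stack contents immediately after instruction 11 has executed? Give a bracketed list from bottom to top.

bipush 6   → [6]
ineg       → [-6]
bipush -60 → [-6, -60]
irem       → [-6]
bipush 8   → [-6, 8]
bipush -20 → [-6, 8, -20]
iadd       → [-6, -12]
isub       → [6]
bipush -7  → [6, -7]
bipush -2  → [6, -7, -2]
idiv       → [6, 3]

[6, 3]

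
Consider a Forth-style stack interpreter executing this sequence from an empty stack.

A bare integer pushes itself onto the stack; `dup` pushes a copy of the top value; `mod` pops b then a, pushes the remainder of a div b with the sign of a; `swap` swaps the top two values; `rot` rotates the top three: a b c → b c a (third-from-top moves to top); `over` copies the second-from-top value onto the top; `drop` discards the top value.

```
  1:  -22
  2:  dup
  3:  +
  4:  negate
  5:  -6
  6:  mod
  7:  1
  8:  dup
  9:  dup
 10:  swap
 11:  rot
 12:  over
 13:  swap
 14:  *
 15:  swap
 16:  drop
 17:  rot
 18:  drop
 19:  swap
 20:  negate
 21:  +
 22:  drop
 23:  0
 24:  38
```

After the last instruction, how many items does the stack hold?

2

-22    -> -22
dup    -> -22 -22
+      -> -44
negate -> 44
-6     -> 44 -6
mod    -> 2
1      -> 2 1
dup    -> 2 1 1
dup    -> 2 1 1 1
swap   -> 2 1 1 1
rot    -> 2 1 1 1
over   -> 2 1 1 1 1
swap   -> 2 1 1 1 1
*      -> 2 1 1 1
swap   -> 2 1 1 1
drop   -> 2 1 1
rot    -> 1 1 2
drop   -> 1 1
swap   -> 1 1
negate -> 1 -1
+      -> 0
drop   -> (empty)
0      -> 0
38     -> 0 38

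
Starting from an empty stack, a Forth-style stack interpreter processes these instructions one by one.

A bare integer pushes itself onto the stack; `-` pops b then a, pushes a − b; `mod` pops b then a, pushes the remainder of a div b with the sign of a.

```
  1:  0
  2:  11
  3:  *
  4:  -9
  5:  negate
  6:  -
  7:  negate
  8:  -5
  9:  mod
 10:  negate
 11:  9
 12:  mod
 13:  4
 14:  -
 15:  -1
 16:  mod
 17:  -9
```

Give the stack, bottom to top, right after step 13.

[-4, 4]

0       0
11      0 11
*       0
-9      0 -9
negate  0 9
-       -9
negate  9
-5      9 -5
mod     4
negate  -4
9       -4 9
mod     -4
4       -4 4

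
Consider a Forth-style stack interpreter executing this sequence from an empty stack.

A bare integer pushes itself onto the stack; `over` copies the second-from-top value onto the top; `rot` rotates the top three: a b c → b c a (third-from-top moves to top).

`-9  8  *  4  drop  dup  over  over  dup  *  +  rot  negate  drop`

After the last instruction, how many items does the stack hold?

2

-9     -> -9
8      -> -9 8
*      -> -72
4      -> -72 4
drop   -> -72
dup    -> -72 -72
over   -> -72 -72 -72
over   -> -72 -72 -72 -72
dup    -> -72 -72 -72 -72 -72
*      -> -72 -72 -72 5184
+      -> -72 -72 5112
rot    -> -72 5112 -72
negate -> -72 5112 72
drop   -> -72 5112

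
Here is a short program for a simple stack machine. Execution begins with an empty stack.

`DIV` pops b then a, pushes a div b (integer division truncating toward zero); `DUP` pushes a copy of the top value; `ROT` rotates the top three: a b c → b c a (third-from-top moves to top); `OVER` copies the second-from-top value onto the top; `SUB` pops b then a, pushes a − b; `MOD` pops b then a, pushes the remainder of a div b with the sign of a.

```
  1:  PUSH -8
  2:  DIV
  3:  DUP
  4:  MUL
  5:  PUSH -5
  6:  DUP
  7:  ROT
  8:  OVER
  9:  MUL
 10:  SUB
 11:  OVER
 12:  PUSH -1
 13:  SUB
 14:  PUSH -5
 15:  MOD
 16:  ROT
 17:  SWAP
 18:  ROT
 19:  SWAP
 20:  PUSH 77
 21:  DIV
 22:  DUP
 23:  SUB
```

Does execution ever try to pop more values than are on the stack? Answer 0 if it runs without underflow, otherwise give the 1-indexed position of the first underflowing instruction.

PUSH -8 -> -8
DIV  — needs 2 operands, stack has 1 → underflow

2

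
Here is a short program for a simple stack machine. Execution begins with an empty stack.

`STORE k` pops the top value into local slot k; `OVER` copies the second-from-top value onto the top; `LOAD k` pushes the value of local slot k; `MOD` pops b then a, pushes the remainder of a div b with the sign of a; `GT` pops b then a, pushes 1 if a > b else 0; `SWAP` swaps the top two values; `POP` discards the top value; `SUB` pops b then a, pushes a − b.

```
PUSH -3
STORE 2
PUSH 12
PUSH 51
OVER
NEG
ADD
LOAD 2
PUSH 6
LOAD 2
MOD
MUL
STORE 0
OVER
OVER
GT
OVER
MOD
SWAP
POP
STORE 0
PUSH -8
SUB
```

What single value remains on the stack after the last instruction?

PUSH -3 : [-3]
STORE 2 : []
PUSH 12 : [12]
PUSH 51 : [12, 51]
OVER    : [12, 51, 12]
NEG     : [12, 51, -12]
ADD     : [12, 39]
LOAD 2  : [12, 39, -3]
PUSH 6  : [12, 39, -3, 6]
LOAD 2  : [12, 39, -3, 6, -3]
MOD     : [12, 39, -3, 0]
MUL     : [12, 39, 0]
STORE 0 : [12, 39]
OVER    : [12, 39, 12]
OVER    : [12, 39, 12, 39]
GT      : [12, 39, 0]
OVER    : [12, 39, 0, 39]
MOD     : [12, 39, 0]
SWAP    : [12, 0, 39]
POP     : [12, 0]
STORE 0 : [12]
PUSH -8 : [12, -8]
SUB     : [20]

20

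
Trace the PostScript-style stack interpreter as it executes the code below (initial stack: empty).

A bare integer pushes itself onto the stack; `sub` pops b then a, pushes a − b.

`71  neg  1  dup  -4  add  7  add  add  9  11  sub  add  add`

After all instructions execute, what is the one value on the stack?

-68

71  → 71
neg → -71
1   → -71 1
dup → -71 1 1
-4  → -71 1 1 -4
add → -71 1 -3
7   → -71 1 -3 7
add → -71 1 4
add → -71 5
9   → -71 5 9
11  → -71 5 9 11
sub → -71 5 -2
add → -71 3
add → -68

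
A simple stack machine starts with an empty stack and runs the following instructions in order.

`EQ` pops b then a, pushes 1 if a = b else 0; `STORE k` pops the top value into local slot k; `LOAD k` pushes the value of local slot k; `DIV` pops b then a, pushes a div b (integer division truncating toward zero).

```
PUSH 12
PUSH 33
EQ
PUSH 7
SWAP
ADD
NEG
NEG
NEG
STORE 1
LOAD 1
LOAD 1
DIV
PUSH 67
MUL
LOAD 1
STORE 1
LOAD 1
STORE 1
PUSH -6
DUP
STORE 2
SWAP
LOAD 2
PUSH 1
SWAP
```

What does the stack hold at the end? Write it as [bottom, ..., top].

[-6, 67, 1, -6]

PUSH 12  12
PUSH 33  12 33
EQ       0
PUSH 7   0 7
SWAP     7 0
ADD      7
NEG      -7
NEG      7
NEG      -7
STORE 1  (empty)
LOAD 1   -7
LOAD 1   -7 -7
DIV      1
PUSH 67  1 67
MUL      67
LOAD 1   67 -7
STORE 1  67
LOAD 1   67 -7
STORE 1  67
PUSH -6  67 -6
DUP      67 -6 -6
STORE 2  67 -6
SWAP     -6 67
LOAD 2   -6 67 -6
PUSH 1   -6 67 -6 1
SWAP     -6 67 1 -6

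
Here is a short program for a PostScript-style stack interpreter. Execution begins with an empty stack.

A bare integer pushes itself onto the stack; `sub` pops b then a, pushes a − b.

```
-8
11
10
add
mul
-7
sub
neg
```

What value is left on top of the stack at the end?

-8  → -8
11  → -8 11
10  → -8 11 10
add → -8 21
mul → -168
-7  → -168 -7
sub → -161
neg → 161

161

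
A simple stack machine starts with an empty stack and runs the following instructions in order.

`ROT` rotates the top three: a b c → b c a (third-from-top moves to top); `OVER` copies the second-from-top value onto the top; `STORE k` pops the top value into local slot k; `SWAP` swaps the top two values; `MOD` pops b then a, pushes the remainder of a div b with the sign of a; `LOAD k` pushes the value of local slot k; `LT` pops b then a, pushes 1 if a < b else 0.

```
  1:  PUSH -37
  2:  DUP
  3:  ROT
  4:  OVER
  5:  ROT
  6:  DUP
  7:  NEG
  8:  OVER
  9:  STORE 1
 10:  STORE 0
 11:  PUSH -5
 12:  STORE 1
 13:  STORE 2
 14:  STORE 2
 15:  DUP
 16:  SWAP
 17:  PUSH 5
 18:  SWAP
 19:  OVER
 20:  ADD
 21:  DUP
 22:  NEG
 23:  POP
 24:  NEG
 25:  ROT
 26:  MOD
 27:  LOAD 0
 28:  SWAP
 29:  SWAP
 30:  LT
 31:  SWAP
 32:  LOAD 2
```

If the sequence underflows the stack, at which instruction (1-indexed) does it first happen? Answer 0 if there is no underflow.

PUSH -37  -37
DUP       -37 -37
ROT  — needs 3 operands, stack has 2 → underflow

3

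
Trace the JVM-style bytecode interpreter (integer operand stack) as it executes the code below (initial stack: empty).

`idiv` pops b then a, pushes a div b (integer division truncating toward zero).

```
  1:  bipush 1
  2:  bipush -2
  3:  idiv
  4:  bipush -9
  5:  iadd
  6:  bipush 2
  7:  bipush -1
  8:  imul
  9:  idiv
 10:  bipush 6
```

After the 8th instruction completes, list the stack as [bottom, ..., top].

[-9, -2]

bipush 1  → 1
bipush -2 → 1 -2
idiv      → 0
bipush -9 → 0 -9
iadd      → -9
bipush 2  → -9 2
bipush -1 → -9 2 -1
imul      → -9 -2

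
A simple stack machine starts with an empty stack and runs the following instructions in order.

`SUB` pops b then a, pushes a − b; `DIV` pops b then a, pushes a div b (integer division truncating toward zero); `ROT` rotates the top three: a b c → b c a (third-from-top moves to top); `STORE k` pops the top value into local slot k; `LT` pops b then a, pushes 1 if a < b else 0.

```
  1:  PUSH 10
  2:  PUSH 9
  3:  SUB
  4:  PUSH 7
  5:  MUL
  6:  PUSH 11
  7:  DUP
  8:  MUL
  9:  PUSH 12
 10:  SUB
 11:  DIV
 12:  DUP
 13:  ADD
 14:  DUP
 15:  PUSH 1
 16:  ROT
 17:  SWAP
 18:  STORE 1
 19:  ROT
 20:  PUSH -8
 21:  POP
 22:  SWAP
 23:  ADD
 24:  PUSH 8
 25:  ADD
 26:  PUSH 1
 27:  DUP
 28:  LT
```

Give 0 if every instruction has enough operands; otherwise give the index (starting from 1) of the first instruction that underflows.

PUSH 10  10
PUSH 9   10 9
SUB      1
PUSH 7   1 7
MUL      7
PUSH 11  7 11
DUP      7 11 11
MUL      7 121
PUSH 12  7 121 12
SUB      7 109
DIV      0
DUP      0 0
ADD      0
DUP      0 0
PUSH 1   0 0 1
ROT      0 1 0
SWAP     0 0 1
STORE 1  0 0
ROT  — needs 3 operands, stack has 2 → underflow

19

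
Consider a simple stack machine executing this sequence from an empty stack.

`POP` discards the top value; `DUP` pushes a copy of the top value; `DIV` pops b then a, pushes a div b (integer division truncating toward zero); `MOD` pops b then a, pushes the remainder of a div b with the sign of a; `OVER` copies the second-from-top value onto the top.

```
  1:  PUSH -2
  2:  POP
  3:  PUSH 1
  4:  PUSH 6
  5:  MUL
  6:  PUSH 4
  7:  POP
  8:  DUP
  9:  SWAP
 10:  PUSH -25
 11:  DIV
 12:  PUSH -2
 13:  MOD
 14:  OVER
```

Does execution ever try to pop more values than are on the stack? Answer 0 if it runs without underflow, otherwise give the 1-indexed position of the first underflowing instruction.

PUSH -2  → [-2]
POP      → []
PUSH 1   → [1]
PUSH 6   → [1, 6]
MUL      → [6]
PUSH 4   → [6, 4]
POP      → [6]
DUP      → [6, 6]
SWAP     → [6, 6]
PUSH -25 → [6, 6, -25]
DIV      → [6, 0]
PUSH -2  → [6, 0, -2]
MOD      → [6, 0]
OVER     → [6, 0, 6]

0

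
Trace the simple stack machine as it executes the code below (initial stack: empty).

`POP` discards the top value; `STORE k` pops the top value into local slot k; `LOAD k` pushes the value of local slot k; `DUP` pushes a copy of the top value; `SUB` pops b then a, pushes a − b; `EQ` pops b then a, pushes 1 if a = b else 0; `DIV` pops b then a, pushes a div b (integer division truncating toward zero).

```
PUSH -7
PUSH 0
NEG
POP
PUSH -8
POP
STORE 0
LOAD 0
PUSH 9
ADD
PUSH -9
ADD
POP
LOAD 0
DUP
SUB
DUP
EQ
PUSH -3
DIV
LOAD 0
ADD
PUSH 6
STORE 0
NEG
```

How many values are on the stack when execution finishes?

1

PUSH -7  -7
PUSH 0   -7 0
NEG      -7 0
POP      -7
PUSH -8  -7 -8
POP      -7
STORE 0  (empty)
LOAD 0   -7
PUSH 9   -7 9
ADD      2
PUSH -9  2 -9
ADD      -7
POP      (empty)
LOAD 0   -7
DUP      -7 -7
SUB      0
DUP      0 0
EQ       1
PUSH -3  1 -3
DIV      0
LOAD 0   0 -7
ADD      -7
PUSH 6   -7 6
STORE 0  -7
NEG      7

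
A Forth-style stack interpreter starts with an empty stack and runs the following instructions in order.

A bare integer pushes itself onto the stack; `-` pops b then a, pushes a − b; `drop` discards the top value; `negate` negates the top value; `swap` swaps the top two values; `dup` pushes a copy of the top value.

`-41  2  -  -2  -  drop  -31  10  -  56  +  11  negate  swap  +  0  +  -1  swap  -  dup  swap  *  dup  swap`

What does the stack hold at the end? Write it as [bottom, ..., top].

-41    -> -41
2      -> -41 2
-      -> -43
-2     -> -43 -2
-      -> -41
drop   -> (empty)
-31    -> -31
10     -> -31 10
-      -> -41
56     -> -41 56
+      -> 15
11     -> 15 11
negate -> 15 -11
swap   -> -11 15
+      -> 4
0      -> 4 0
+      -> 4
-1     -> 4 -1
swap   -> -1 4
-      -> -5
dup    -> -5 -5
swap   -> -5 -5
*      -> 25
dup    -> 25 25
swap   -> 25 25

[25, 25]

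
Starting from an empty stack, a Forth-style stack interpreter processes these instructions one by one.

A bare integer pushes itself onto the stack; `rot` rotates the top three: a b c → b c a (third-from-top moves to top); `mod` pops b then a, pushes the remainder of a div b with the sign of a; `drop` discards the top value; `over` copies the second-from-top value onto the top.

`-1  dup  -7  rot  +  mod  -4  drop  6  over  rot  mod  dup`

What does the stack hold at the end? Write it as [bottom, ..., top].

[6, 0, 0]

-1   : [-1]
dup  : [-1, -1]
-7   : [-1, -1, -7]
rot  : [-1, -7, -1]
+    : [-1, -8]
mod  : [-1]
-4   : [-1, -4]
drop : [-1]
6    : [-1, 6]
over : [-1, 6, -1]
rot  : [6, -1, -1]
mod  : [6, 0]
dup  : [6, 0, 0]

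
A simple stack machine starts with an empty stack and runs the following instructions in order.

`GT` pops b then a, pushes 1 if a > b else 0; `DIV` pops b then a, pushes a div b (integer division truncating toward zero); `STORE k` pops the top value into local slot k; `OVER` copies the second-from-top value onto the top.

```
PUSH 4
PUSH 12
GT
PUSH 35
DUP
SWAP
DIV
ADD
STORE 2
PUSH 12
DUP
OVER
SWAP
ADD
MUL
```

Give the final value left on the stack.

288

PUSH 4  -> 4
PUSH 12 -> 4 12
GT      -> 0
PUSH 35 -> 0 35
DUP     -> 0 35 35
SWAP    -> 0 35 35
DIV     -> 0 1
ADD     -> 1
STORE 2 -> (empty)
PUSH 12 -> 12
DUP     -> 12 12
OVER    -> 12 12 12
SWAP    -> 12 12 12
ADD     -> 12 24
MUL     -> 288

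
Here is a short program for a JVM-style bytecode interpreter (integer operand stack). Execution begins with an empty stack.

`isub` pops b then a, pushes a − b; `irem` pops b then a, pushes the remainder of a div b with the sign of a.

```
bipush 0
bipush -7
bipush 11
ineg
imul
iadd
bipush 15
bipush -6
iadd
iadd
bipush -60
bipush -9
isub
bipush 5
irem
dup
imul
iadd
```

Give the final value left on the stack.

87

bipush 0    0
bipush -7   0 -7
bipush 11   0 -7 11
ineg        0 -7 -11
imul        0 77
iadd        77
bipush 15   77 15
bipush -6   77 15 -6
iadd        77 9
iadd        86
bipush -60  86 -60
bipush -9   86 -60 -9
isub        86 -51
bipush 5    86 -51 5
irem        86 -1
dup         86 -1 -1
imul        86 1
iadd        87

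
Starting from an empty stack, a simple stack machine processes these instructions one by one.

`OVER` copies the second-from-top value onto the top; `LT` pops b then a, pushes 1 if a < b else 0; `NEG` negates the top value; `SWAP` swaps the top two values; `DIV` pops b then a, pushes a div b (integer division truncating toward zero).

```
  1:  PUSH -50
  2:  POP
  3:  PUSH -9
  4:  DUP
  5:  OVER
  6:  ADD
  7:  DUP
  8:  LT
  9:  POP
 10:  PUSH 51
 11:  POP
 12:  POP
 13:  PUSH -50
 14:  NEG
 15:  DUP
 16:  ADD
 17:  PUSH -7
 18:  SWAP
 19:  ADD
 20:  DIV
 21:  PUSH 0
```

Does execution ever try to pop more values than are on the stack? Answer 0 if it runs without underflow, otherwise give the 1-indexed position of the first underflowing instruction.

20

PUSH -50 -> [-50]
POP      -> []
PUSH -9  -> [-9]
DUP      -> [-9, -9]
OVER     -> [-9, -9, -9]
ADD      -> [-9, -18]
DUP      -> [-9, -18, -18]
LT       -> [-9, 0]
POP      -> [-9]
PUSH 51  -> [-9, 51]
POP      -> [-9]
POP      -> []
PUSH -50 -> [-50]
NEG      -> [50]
DUP      -> [50, 50]
ADD      -> [100]
PUSH -7  -> [100, -7]
SWAP     -> [-7, 100]
ADD      -> [93]
DIV  — needs 2 operands, stack has 1 → underflow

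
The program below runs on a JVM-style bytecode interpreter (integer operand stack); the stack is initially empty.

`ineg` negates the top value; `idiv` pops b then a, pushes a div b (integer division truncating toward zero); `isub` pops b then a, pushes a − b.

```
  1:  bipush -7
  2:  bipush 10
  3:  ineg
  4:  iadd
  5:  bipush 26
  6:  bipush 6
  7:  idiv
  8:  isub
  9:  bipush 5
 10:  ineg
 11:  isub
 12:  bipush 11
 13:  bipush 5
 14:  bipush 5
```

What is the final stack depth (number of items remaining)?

4

bipush -7 -> [-7]
bipush 10 -> [-7, 10]
ineg      -> [-7, -10]
iadd      -> [-17]
bipush 26 -> [-17, 26]
bipush 6  -> [-17, 26, 6]
idiv      -> [-17, 4]
isub      -> [-21]
bipush 5  -> [-21, 5]
ineg      -> [-21, -5]
isub      -> [-16]
bipush 11 -> [-16, 11]
bipush 5  -> [-16, 11, 5]
bipush 5  -> [-16, 11, 5, 5]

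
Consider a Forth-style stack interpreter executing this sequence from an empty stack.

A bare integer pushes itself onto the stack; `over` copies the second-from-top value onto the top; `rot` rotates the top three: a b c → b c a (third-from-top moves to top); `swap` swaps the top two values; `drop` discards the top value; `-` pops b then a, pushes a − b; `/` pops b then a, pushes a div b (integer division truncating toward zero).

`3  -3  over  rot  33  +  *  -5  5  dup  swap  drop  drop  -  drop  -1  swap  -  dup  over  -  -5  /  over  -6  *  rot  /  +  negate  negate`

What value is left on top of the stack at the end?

3      -> 3
-3     -> 3 -3
over   -> 3 -3 3
rot    -> -3 3 3
33     -> -3 3 3 33
+      -> -3 3 36
*      -> -3 108
-5     -> -3 108 -5
5      -> -3 108 -5 5
dup    -> -3 108 -5 5 5
swap   -> -3 108 -5 5 5
drop   -> -3 108 -5 5
drop   -> -3 108 -5
-      -> -3 113
drop   -> -3
-1     -> -3 -1
swap   -> -1 -3
-      -> 2
dup    -> 2 2
over   -> 2 2 2
-      -> 2 0
-5     -> 2 0 -5
/      -> 2 0
over   -> 2 0 2
-6     -> 2 0 2 -6
*      -> 2 0 -12
rot    -> 0 -12 2
/      -> 0 -6
+      -> -6
negate -> 6
negate -> -6

-6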